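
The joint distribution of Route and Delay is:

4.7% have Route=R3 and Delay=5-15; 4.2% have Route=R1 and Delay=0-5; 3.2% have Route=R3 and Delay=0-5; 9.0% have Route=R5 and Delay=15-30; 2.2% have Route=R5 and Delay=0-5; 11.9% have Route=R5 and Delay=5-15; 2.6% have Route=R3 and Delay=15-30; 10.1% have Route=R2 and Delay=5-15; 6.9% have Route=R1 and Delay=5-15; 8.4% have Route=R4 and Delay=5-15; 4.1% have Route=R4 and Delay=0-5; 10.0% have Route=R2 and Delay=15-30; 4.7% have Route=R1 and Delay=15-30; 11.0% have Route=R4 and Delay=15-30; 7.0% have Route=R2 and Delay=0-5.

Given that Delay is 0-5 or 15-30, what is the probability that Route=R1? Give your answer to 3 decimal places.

0.153

P(Delay=0-5) = 0.042 + 0.070 + 0.032 + 0.041 + 0.022 = 0.207.
P(Delay=15-30) = 0.047 + 0.100 + 0.026 + 0.110 + 0.090 = 0.373.
P(Delay ∈ {0-5, 15-30}) = 0.207 + 0.373 = 0.580; P(Route=R1, Delay ∈ {0-5, 15-30}) = 0.042 + 0.047 = 0.089.
P(Route=R1 | Delay ∈ {0-5, 15-30}) = 0.089/0.580 = 0.153.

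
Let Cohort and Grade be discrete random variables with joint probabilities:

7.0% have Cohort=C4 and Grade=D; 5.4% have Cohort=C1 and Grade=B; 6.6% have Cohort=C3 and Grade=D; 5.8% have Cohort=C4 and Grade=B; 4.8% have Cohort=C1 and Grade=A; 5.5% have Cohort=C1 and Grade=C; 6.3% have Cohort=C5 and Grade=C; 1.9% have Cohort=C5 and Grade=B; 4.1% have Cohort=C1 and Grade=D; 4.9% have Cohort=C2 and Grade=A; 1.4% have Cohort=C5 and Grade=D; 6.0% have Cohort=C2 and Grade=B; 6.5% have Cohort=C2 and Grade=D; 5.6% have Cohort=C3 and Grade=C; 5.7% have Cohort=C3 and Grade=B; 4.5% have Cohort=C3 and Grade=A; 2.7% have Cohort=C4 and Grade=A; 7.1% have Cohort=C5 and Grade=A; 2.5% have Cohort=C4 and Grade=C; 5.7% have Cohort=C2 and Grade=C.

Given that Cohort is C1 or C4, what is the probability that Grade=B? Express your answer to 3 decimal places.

P(Cohort=C1) = 0.048 + 0.054 + 0.055 + 0.041 = 0.198.
P(Cohort=C4) = 0.027 + 0.058 + 0.025 + 0.070 = 0.180.
P(Cohort ∈ {C1, C4}) = 0.198 + 0.180 = 0.378; P(Grade=B, Cohort ∈ {C1, C4}) = 0.054 + 0.058 = 0.112.
P(Grade=B | Cohort ∈ {C1, C4}) = 0.112/0.378 = 0.296.

0.296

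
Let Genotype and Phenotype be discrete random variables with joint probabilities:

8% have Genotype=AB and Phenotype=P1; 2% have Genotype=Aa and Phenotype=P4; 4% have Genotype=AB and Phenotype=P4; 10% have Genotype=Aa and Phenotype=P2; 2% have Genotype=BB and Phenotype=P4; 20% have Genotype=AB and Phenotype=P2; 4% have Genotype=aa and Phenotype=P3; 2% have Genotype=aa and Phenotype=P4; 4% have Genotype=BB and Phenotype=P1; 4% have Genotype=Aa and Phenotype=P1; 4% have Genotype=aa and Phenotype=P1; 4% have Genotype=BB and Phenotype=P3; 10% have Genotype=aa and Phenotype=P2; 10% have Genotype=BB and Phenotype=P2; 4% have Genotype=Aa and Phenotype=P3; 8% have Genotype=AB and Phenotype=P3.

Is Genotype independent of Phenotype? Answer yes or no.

Every cell satisfies P(Genotype,Phenotype) = P(Genotype)·P(Phenotype). For instance P(Genotype=aa) = 0.20, P(Phenotype=P3) = 0.20, and 0.20×0.20 = 0.04 matches the joint entry. So Genotype and Phenotype are independent.

yes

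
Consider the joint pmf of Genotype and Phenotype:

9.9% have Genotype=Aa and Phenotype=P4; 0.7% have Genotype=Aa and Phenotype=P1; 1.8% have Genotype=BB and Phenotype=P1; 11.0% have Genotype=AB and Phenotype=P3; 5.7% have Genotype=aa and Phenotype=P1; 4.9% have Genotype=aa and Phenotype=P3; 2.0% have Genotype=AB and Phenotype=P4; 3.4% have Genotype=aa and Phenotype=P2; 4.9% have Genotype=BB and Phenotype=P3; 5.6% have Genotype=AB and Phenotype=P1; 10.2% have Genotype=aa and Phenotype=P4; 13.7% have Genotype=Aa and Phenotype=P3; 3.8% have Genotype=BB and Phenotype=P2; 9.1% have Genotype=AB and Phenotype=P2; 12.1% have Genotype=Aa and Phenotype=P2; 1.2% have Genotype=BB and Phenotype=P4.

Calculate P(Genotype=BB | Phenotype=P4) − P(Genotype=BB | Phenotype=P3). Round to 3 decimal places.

-0.091

P(Phenotype=P4) = 0.099 + 0.102 + 0.020 + 0.012 = 0.233; P(Genotype=BB | Phenotype=P4) = 0.012/0.233 = 0.0515.
P(Phenotype=P3) = 0.137 + 0.049 + 0.110 + 0.049 = 0.345; P(Genotype=BB | Phenotype=P3) = 0.049/0.345 = 0.1420.
Difference = -0.091.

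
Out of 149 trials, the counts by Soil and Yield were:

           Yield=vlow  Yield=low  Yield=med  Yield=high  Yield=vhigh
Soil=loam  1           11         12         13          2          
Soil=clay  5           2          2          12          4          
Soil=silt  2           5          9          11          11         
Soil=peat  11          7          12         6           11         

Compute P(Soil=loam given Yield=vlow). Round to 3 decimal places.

Total with Yield=vlow: 1 + 5 + 2 + 11 = 19.
P(Soil=loam | Yield=vlow) = 1/19 = 0.053.

0.053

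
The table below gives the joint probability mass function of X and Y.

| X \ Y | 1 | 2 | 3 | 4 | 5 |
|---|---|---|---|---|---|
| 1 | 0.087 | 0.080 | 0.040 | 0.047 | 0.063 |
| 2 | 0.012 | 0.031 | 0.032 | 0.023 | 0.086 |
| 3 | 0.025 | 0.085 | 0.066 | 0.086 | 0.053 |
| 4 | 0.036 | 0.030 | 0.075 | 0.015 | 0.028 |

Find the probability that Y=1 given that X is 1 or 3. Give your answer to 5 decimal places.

0.17722

P(X=1) = 0.087 + 0.080 + 0.040 + 0.047 + 0.063 = 0.317.
P(X=3) = 0.025 + 0.085 + 0.066 + 0.086 + 0.053 = 0.315.
P(X ∈ {1, 3}) = 0.317 + 0.315 = 0.632; P(Y=1, X ∈ {1, 3}) = 0.087 + 0.025 = 0.112.
P(Y=1 | X ∈ {1, 3}) = 0.112/0.632 = 0.17722.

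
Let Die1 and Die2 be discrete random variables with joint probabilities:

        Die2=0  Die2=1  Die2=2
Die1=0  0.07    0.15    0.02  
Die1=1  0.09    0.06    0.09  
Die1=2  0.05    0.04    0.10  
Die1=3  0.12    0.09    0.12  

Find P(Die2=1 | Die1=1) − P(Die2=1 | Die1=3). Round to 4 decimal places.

-0.0227

P(Die1=1) = 0.09 + 0.06 + 0.09 = 0.24; P(Die2=1 | Die1=1) = 0.06/0.24 = 0.25000.
P(Die1=3) = 0.12 + 0.09 + 0.12 = 0.33; P(Die2=1 | Die1=3) = 0.09/0.33 = 0.27273.
Difference = -0.0227.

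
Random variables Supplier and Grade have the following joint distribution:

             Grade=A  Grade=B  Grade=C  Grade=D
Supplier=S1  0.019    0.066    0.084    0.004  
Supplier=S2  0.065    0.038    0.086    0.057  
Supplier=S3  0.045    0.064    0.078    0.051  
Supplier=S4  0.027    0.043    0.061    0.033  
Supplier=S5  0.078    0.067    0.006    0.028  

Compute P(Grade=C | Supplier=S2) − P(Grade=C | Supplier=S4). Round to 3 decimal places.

-0.022

P(Supplier=S2) = 0.065 + 0.038 + 0.086 + 0.057 = 0.246; P(Grade=C | Supplier=S2) = 0.086/0.246 = 0.3496.
P(Supplier=S4) = 0.027 + 0.043 + 0.061 + 0.033 = 0.164; P(Grade=C | Supplier=S4) = 0.061/0.164 = 0.3720.
Difference = -0.022.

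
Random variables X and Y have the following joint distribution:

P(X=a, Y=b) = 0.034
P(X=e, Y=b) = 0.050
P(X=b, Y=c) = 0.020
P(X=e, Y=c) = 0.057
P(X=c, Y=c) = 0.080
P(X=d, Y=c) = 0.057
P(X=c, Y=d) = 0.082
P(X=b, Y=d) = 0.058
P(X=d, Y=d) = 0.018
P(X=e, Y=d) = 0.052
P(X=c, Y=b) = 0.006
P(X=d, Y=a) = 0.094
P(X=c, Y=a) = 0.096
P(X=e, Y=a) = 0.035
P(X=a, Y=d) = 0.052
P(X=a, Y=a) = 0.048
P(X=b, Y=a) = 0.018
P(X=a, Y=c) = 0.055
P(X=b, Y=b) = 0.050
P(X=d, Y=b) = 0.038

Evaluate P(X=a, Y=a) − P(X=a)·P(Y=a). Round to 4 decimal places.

P(X=a) = 0.048 + 0.034 + 0.055 + 0.052 = 0.189.
P(Y=a) = 0.048 + 0.018 + 0.096 + 0.094 + 0.035 = 0.291.
P(X=a, Y=a) − P(X=a)P(Y=a) = 0.048 − 0.189×0.291 = -0.0070.

-0.0070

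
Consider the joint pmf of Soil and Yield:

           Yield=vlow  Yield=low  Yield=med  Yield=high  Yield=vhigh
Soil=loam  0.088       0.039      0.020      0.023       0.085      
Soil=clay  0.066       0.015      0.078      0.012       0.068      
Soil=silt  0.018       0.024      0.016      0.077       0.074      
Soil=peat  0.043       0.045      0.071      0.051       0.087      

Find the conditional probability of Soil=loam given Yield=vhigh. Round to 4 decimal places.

P(Yield=vhigh) = 0.085 + 0.068 + 0.074 + 0.087 = 0.314.
P(Soil=loam | Yield=vhigh) = 0.085/0.314 = 0.2707.

0.2707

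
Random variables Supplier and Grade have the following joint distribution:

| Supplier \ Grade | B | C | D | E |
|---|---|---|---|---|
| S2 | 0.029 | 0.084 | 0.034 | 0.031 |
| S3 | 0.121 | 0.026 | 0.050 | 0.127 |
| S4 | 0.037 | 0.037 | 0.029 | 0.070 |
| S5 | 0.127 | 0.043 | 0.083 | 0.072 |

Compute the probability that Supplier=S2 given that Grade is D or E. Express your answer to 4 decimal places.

0.1310

P(Grade=D) = 0.034 + 0.050 + 0.029 + 0.083 = 0.196.
P(Grade=E) = 0.031 + 0.127 + 0.070 + 0.072 = 0.300.
P(Grade ∈ {D, E}) = 0.196 + 0.300 = 0.496; P(Supplier=S2, Grade ∈ {D, E}) = 0.034 + 0.031 = 0.065.
P(Supplier=S2 | Grade ∈ {D, E}) = 0.065/0.496 = 0.1310.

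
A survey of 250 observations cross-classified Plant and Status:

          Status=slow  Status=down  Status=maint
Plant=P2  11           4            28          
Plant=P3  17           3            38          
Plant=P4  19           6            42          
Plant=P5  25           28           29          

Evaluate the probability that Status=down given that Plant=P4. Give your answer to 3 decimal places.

Total with Plant=P4: 19 + 6 + 42 = 67.
P(Status=down | Plant=P4) = 6/67 = 0.090.

0.090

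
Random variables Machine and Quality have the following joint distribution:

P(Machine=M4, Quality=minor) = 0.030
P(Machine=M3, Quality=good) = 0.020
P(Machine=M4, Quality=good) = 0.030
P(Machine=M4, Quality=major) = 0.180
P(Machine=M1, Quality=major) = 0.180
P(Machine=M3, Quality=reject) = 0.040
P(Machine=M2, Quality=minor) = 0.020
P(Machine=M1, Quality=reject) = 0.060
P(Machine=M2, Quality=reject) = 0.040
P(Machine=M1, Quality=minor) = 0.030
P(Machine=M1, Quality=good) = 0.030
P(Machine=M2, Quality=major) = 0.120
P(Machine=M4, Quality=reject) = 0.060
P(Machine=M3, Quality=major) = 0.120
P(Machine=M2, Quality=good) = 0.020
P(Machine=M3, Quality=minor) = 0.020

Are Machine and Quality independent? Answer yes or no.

Every cell satisfies P(Machine,Quality) = P(Machine)·P(Quality). For instance P(Machine=M4) = 0.300, P(Quality=major) = 0.600, and 0.300×0.600 = 0.180 matches the joint entry. So Machine and Quality are independent.

yes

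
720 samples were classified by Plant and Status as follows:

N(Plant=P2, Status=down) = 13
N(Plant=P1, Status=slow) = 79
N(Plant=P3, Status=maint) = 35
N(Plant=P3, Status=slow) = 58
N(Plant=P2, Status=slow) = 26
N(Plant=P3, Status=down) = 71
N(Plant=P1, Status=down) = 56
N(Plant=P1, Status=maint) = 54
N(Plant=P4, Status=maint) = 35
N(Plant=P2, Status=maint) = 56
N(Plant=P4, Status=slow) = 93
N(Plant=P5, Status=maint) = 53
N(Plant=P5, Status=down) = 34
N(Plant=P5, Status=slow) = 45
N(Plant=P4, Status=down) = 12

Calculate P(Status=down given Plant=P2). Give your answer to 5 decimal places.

0.13684

Total with Plant=P2: 26 + 13 + 56 = 95.
P(Status=down | Plant=P2) = 13/95 = 0.13684.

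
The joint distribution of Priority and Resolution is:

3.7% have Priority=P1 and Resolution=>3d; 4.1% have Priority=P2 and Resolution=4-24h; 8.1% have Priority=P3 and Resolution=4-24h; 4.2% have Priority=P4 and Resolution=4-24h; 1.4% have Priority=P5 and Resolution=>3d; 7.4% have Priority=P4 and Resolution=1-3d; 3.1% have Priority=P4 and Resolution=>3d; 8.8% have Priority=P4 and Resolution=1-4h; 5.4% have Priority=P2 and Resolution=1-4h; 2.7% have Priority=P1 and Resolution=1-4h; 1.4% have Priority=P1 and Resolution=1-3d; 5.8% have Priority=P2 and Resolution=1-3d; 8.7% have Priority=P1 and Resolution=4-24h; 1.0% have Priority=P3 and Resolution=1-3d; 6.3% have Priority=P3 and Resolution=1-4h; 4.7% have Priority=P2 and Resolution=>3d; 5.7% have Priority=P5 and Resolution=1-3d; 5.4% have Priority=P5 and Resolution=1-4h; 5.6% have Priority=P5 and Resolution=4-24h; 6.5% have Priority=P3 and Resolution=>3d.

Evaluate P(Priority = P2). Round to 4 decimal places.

0.2000

P(Priority=P2) = 0.054 + 0.041 + 0.058 + 0.047 = 0.200.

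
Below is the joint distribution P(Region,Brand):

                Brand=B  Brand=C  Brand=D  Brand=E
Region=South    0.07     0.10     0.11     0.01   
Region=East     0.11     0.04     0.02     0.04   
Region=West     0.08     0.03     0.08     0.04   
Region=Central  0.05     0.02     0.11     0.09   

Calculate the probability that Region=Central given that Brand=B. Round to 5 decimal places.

P(Brand=B) = 0.07 + 0.11 + 0.08 + 0.05 = 0.31.
P(Region=Central | Brand=B) = 0.05/0.31 = 0.16129.

0.16129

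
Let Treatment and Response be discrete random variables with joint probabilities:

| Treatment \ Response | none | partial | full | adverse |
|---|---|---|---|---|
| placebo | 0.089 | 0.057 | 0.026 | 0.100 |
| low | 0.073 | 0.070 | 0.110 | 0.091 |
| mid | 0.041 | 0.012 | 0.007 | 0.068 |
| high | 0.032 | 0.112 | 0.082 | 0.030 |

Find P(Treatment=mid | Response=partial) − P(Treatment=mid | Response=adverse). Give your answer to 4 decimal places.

-0.1875

P(Response=partial) = 0.057 + 0.070 + 0.012 + 0.112 = 0.251; P(Treatment=mid | Response=partial) = 0.012/0.251 = 0.04781.
P(Response=adverse) = 0.100 + 0.091 + 0.068 + 0.030 = 0.289; P(Treatment=mid | Response=adverse) = 0.068/0.289 = 0.23529.
Difference = -0.1875.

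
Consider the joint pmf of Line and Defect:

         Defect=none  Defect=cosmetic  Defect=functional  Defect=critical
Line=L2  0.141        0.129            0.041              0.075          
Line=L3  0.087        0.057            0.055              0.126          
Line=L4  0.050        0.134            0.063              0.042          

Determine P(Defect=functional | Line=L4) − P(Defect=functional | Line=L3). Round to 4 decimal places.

0.0488

P(Line=L4) = 0.050 + 0.134 + 0.063 + 0.042 = 0.289; P(Defect=functional | Line=L4) = 0.063/0.289 = 0.21799.
P(Line=L3) = 0.087 + 0.057 + 0.055 + 0.126 = 0.325; P(Defect=functional | Line=L3) = 0.055/0.325 = 0.16923.
Difference = 0.0488.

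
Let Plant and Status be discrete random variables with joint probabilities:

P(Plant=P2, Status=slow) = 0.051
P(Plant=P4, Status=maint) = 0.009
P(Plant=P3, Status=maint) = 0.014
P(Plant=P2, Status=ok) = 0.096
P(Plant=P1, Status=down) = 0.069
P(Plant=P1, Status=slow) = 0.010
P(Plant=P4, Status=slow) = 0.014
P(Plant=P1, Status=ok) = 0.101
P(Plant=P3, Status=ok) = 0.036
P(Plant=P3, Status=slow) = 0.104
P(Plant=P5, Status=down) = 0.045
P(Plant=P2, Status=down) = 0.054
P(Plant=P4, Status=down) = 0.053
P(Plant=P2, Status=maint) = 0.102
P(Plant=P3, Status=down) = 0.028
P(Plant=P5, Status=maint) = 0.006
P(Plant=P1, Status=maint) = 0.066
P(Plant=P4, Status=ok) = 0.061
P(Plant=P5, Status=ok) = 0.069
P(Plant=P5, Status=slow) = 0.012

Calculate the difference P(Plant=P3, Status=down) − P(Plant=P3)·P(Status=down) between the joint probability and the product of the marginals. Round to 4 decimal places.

P(Plant=P3) = 0.036 + 0.104 + 0.028 + 0.014 = 0.182.
P(Status=down) = 0.069 + 0.054 + 0.028 + 0.053 + 0.045 = 0.249.
P(Plant=P3, Status=down) − P(Plant=P3)P(Status=down) = 0.028 − 0.182×0.249 = -0.0173.

-0.0173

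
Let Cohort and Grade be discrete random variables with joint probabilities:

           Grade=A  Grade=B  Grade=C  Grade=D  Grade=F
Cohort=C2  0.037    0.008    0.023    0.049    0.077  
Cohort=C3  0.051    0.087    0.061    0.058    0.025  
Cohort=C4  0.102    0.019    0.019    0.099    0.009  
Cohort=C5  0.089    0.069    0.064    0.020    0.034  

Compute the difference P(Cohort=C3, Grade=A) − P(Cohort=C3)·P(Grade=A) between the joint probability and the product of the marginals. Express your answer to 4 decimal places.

-0.0277

P(Cohort=C3) = 0.051 + 0.087 + 0.061 + 0.058 + 0.025 = 0.282.
P(Grade=A) = 0.037 + 0.051 + 0.102 + 0.089 = 0.279.
P(Cohort=C3, Grade=A) − P(Cohort=C3)P(Grade=A) = 0.051 − 0.282×0.279 = -0.0277.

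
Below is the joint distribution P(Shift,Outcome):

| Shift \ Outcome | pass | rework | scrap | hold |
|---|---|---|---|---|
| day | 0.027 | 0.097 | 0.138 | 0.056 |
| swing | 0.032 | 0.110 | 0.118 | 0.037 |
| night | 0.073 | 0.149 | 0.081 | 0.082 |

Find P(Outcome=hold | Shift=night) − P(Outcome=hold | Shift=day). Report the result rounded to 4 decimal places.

P(Shift=night) = 0.073 + 0.149 + 0.081 + 0.082 = 0.385; P(Outcome=hold | Shift=night) = 0.082/0.385 = 0.21299.
P(Shift=day) = 0.027 + 0.097 + 0.138 + 0.056 = 0.318; P(Outcome=hold | Shift=day) = 0.056/0.318 = 0.17610.
Difference = 0.0369.

0.0369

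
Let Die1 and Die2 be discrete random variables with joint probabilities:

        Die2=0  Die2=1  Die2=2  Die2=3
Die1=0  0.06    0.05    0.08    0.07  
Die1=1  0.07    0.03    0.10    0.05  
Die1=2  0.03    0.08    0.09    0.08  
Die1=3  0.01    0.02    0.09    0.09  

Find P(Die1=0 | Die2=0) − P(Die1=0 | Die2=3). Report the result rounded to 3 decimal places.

P(Die2=0) = 0.06 + 0.07 + 0.03 + 0.01 = 0.17; P(Die1=0 | Die2=0) = 0.06/0.17 = 0.3529.
P(Die2=3) = 0.07 + 0.05 + 0.08 + 0.09 = 0.29; P(Die1=0 | Die2=3) = 0.07/0.29 = 0.2414.
Difference = 0.112.

0.112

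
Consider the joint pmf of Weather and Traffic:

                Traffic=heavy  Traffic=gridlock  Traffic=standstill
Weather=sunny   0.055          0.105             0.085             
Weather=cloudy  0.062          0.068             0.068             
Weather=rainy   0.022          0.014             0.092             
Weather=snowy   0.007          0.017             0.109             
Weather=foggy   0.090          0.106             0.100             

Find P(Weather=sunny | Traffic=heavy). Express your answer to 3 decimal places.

0.233

P(Traffic=heavy) = 0.055 + 0.062 + 0.022 + 0.007 + 0.090 = 0.236.
P(Weather=sunny | Traffic=heavy) = 0.055/0.236 = 0.233.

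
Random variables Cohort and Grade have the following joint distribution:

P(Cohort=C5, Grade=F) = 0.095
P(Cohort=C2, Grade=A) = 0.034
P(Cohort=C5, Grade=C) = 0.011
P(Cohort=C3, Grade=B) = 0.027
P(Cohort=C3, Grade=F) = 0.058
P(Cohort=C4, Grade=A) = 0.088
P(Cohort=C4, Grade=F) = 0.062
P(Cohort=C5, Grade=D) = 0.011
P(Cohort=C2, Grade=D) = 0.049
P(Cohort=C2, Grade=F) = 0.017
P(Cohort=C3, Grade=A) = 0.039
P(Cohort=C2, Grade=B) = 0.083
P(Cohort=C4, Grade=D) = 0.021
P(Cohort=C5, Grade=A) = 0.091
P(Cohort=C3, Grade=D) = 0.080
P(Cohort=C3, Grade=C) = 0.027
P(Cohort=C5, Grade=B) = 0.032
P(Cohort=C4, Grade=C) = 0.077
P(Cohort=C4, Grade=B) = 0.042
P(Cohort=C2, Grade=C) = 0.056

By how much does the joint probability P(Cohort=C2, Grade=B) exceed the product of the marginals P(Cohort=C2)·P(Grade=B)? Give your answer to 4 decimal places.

P(Cohort=C2) = 0.034 + 0.083 + 0.056 + 0.049 + 0.017 = 0.239.
P(Grade=B) = 0.083 + 0.027 + 0.042 + 0.032 = 0.184.
P(Cohort=C2, Grade=B) − P(Cohort=C2)P(Grade=B) = 0.083 − 0.239×0.184 = 0.0390.

0.0390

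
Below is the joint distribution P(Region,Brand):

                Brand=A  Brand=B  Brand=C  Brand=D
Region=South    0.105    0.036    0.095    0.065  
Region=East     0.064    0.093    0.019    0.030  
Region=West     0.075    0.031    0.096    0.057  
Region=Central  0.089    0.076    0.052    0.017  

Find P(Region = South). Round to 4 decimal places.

P(Region=South) = 0.105 + 0.036 + 0.095 + 0.065 = 0.301.

0.3010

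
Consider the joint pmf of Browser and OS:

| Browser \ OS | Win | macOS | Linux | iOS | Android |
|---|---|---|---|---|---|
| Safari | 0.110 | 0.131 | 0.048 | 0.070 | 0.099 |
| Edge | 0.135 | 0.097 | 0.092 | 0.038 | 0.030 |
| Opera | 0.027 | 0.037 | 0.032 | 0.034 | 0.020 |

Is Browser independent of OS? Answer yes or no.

no

P(Browser=Safari) = 0.458 and P(OS=Linux) = 0.172, so their product is 0.07878, but P(Browser=Safari, OS=Linux) = 0.048. Since these differ, Browser and OS are not independent.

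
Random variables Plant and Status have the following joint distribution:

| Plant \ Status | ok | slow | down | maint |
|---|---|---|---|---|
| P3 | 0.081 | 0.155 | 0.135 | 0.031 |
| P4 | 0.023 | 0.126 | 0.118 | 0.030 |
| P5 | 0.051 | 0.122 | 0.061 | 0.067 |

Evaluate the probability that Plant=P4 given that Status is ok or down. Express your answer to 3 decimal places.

0.301

P(Status=ok) = 0.081 + 0.023 + 0.051 = 0.155.
P(Status=down) = 0.135 + 0.118 + 0.061 = 0.314.
P(Status ∈ {ok, down}) = 0.155 + 0.314 = 0.469; P(Plant=P4, Status ∈ {ok, down}) = 0.023 + 0.118 = 0.141.
P(Plant=P4 | Status ∈ {ok, down}) = 0.141/0.469 = 0.301.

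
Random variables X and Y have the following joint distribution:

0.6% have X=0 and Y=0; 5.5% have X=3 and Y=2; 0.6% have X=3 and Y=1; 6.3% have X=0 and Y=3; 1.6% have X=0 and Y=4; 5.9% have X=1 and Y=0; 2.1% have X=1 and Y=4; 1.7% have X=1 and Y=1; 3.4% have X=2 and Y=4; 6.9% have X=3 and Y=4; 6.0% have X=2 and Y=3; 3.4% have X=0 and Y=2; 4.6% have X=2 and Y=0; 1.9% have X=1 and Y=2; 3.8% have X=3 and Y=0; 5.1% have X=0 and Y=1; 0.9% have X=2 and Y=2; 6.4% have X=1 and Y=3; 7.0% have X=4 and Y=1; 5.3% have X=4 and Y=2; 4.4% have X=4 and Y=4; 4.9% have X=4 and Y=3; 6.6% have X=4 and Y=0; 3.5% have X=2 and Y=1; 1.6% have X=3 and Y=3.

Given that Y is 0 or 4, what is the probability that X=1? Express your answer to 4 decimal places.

0.2005

P(Y=0) = 0.006 + 0.059 + 0.046 + 0.038 + 0.066 = 0.215.
P(Y=4) = 0.016 + 0.021 + 0.034 + 0.069 + 0.044 = 0.184.
P(Y ∈ {0, 4}) = 0.215 + 0.184 = 0.399; P(X=1, Y ∈ {0, 4}) = 0.059 + 0.021 = 0.080.
P(X=1 | Y ∈ {0, 4}) = 0.080/0.399 = 0.2005.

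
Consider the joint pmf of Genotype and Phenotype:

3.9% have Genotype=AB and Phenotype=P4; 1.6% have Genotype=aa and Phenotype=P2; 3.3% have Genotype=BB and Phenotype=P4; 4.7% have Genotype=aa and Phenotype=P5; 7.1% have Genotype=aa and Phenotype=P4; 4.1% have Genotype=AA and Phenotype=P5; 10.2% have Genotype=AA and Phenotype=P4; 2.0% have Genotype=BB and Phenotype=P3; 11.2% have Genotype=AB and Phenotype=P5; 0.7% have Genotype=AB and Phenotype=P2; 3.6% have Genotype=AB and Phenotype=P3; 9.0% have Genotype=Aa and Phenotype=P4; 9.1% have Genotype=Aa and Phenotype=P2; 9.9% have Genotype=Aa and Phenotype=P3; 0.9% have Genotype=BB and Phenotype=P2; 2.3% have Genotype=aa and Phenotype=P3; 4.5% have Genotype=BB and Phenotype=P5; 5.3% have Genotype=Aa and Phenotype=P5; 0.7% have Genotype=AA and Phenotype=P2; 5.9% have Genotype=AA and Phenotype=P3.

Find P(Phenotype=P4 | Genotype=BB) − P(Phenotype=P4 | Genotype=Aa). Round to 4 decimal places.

0.0381

P(Genotype=BB) = 0.009 + 0.020 + 0.033 + 0.045 = 0.107; P(Phenotype=P4 | Genotype=BB) = 0.033/0.107 = 0.30841.
P(Genotype=Aa) = 0.091 + 0.099 + 0.090 + 0.053 = 0.333; P(Phenotype=P4 | Genotype=Aa) = 0.090/0.333 = 0.27027.
Difference = 0.0381.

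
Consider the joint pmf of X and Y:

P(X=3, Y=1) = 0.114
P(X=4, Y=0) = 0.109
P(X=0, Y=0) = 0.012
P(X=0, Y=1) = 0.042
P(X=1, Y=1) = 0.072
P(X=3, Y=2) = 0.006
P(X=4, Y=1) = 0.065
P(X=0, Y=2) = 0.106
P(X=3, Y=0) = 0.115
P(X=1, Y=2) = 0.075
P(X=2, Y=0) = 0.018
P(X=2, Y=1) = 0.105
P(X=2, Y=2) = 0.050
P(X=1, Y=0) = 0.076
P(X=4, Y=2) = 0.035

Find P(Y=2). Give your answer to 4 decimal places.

P(Y=2) = 0.106 + 0.075 + 0.050 + 0.006 + 0.035 = 0.272.

0.2720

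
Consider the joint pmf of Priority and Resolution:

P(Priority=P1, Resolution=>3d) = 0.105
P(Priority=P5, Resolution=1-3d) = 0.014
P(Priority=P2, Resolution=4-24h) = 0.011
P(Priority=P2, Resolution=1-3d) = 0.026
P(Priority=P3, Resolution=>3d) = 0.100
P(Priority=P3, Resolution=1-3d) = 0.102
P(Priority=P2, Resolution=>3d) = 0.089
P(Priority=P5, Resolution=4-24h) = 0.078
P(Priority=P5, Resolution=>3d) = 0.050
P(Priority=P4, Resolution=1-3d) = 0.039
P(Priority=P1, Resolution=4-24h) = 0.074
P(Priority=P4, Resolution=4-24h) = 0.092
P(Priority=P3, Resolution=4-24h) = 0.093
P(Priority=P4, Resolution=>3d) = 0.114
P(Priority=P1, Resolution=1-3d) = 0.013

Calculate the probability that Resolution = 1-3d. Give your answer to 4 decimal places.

P(Resolution=1-3d) = 0.013 + 0.026 + 0.102 + 0.039 + 0.014 = 0.194.

0.1940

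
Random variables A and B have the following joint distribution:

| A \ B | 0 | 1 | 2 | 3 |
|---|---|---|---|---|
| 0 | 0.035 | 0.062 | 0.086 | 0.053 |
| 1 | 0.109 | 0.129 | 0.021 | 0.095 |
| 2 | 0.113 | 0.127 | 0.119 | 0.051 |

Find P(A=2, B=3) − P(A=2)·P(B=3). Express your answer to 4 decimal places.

-0.0306

P(A=2) = 0.113 + 0.127 + 0.119 + 0.051 = 0.410.
P(B=3) = 0.053 + 0.095 + 0.051 = 0.199.
P(A=2, B=3) − P(A=2)P(B=3) = 0.051 − 0.410×0.199 = -0.0306.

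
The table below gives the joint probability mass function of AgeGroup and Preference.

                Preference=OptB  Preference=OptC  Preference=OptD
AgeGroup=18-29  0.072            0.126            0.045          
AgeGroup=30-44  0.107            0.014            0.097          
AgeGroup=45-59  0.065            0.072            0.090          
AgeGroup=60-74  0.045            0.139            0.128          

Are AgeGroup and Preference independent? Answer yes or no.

P(AgeGroup=30-44) = 0.218 and P(Preference=OptC) = 0.351, so their product is 0.07652, but P(AgeGroup=30-44, Preference=OptC) = 0.014. Since these differ, AgeGroup and Preference are not independent.

no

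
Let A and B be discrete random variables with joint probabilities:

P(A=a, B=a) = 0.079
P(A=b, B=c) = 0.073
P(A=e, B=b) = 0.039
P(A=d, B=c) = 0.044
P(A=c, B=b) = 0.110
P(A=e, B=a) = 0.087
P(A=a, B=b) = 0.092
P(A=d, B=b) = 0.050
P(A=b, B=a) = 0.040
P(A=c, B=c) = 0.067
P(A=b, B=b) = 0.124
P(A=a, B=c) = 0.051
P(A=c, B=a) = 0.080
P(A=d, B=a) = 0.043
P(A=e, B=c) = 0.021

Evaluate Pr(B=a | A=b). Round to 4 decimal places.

0.1688

P(A=b) = 0.040 + 0.124 + 0.073 = 0.237.
P(B=a | A=b) = 0.040/0.237 = 0.1688.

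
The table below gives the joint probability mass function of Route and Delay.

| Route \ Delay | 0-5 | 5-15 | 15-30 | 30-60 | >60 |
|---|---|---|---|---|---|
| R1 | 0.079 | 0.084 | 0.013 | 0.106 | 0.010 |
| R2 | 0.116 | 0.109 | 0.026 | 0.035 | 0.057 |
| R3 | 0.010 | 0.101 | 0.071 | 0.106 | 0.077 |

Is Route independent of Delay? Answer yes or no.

no

P(Route=R3) = 0.365 and P(Delay=0-5) = 0.205, so their product is 0.07483, but P(Route=R3, Delay=0-5) = 0.010. Since these differ, Route and Delay are not independent.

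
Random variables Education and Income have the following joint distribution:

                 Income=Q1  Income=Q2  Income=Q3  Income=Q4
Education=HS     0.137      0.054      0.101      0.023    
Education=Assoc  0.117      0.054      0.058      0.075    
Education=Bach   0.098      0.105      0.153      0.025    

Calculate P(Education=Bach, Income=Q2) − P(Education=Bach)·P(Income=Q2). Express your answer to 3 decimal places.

P(Education=Bach) = 0.098 + 0.105 + 0.153 + 0.025 = 0.381.
P(Income=Q2) = 0.054 + 0.054 + 0.105 = 0.213.
P(Education=Bach, Income=Q2) − P(Education=Bach)P(Income=Q2) = 0.105 − 0.381×0.213 = 0.024.

0.024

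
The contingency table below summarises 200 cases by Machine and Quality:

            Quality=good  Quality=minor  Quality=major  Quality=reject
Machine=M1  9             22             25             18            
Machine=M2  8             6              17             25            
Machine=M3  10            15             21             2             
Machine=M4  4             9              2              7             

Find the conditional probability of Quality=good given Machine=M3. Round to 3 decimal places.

Total with Machine=M3: 10 + 15 + 21 + 2 = 48.
P(Quality=good | Machine=M3) = 10/48 = 0.208.

0.208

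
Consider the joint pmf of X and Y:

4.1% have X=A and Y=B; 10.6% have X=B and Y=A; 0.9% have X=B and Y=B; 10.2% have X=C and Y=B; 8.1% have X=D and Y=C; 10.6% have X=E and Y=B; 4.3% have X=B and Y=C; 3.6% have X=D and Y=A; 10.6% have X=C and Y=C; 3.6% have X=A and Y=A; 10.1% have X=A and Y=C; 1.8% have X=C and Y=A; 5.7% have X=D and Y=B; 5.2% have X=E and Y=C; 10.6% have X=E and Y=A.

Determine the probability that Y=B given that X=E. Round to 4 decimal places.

0.4015

P(X=E) = 0.106 + 0.106 + 0.052 = 0.264.
P(Y=B | X=E) = 0.106/0.264 = 0.4015.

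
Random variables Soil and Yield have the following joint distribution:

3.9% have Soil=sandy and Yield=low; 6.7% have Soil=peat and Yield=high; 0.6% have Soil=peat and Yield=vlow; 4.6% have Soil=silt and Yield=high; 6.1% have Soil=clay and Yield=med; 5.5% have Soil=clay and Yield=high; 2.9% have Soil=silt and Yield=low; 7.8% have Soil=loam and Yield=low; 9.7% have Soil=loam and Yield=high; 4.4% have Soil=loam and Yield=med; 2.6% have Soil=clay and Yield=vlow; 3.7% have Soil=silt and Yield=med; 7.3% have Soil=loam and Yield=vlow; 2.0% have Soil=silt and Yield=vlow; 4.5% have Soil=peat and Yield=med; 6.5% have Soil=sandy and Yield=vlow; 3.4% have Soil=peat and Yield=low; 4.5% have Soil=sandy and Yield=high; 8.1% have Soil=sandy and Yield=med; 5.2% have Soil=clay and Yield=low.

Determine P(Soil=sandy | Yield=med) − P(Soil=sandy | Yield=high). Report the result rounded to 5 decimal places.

0.15708

P(Yield=med) = 0.081 + 0.044 + 0.061 + 0.037 + 0.045 = 0.268; P(Soil=sandy | Yield=med) = 0.081/0.268 = 0.302239.
P(Yield=high) = 0.045 + 0.097 + 0.055 + 0.046 + 0.067 = 0.310; P(Soil=sandy | Yield=high) = 0.045/0.310 = 0.145161.
Difference = 0.15708.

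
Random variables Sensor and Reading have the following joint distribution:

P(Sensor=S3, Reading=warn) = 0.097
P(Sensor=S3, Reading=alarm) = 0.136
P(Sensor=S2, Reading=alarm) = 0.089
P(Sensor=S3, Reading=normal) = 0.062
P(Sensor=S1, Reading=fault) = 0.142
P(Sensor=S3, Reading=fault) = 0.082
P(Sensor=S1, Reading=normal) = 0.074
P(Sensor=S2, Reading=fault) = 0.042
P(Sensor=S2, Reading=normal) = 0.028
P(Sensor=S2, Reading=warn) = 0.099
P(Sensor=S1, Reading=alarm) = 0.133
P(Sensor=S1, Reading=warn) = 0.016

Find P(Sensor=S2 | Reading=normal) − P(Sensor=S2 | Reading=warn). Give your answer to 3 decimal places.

-0.296

P(Reading=normal) = 0.074 + 0.028 + 0.062 = 0.164; P(Sensor=S2 | Reading=normal) = 0.028/0.164 = 0.1707.
P(Reading=warn) = 0.016 + 0.099 + 0.097 = 0.212; P(Sensor=S2 | Reading=warn) = 0.099/0.212 = 0.4670.
Difference = -0.296.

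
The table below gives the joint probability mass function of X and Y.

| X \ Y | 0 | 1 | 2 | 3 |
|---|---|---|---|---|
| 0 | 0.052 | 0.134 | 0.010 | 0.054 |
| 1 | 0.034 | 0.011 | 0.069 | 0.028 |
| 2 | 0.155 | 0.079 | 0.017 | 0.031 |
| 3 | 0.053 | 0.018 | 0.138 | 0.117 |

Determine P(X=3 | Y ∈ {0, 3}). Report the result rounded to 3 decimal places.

P(Y=0) = 0.052 + 0.034 + 0.155 + 0.053 = 0.294.
P(Y=3) = 0.054 + 0.028 + 0.031 + 0.117 = 0.230.
P(Y ∈ {0, 3}) = 0.294 + 0.230 = 0.524; P(X=3, Y ∈ {0, 3}) = 0.053 + 0.117 = 0.170.
P(X=3 | Y ∈ {0, 3}) = 0.170/0.524 = 0.324.

0.324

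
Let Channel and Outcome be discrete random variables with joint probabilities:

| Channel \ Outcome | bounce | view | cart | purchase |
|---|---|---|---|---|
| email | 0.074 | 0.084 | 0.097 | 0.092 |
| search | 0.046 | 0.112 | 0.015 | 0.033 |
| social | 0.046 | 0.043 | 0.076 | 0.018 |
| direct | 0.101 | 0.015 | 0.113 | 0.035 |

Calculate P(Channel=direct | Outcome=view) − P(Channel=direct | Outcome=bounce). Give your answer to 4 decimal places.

P(Outcome=view) = 0.084 + 0.112 + 0.043 + 0.015 = 0.254; P(Channel=direct | Outcome=view) = 0.015/0.254 = 0.05906.
P(Outcome=bounce) = 0.074 + 0.046 + 0.046 + 0.101 = 0.267; P(Channel=direct | Outcome=bounce) = 0.101/0.267 = 0.37828.
Difference = -0.3192.

-0.3192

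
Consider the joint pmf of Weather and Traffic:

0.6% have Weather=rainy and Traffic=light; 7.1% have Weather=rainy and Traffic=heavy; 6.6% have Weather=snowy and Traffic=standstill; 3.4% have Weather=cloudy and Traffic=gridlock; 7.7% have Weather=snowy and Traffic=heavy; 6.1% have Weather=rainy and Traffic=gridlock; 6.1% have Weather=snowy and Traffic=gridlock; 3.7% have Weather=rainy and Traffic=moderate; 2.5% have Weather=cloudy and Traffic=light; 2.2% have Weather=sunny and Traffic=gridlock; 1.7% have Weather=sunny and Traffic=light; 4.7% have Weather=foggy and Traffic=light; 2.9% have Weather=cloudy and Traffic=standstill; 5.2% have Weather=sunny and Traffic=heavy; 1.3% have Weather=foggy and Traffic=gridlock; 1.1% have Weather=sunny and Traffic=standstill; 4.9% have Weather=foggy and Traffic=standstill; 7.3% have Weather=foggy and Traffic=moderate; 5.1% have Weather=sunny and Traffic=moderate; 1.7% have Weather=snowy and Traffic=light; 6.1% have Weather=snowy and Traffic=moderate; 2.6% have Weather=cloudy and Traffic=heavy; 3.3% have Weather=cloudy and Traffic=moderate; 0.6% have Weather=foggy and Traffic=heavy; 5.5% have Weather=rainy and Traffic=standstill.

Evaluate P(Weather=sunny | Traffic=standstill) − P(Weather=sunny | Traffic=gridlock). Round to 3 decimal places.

P(Traffic=standstill) = 0.011 + 0.029 + 0.055 + 0.066 + 0.049 = 0.210; P(Weather=sunny | Traffic=standstill) = 0.011/0.210 = 0.0524.
P(Traffic=gridlock) = 0.022 + 0.034 + 0.061 + 0.061 + 0.013 = 0.191; P(Weather=sunny | Traffic=gridlock) = 0.022/0.191 = 0.1152.
Difference = -0.063.

-0.063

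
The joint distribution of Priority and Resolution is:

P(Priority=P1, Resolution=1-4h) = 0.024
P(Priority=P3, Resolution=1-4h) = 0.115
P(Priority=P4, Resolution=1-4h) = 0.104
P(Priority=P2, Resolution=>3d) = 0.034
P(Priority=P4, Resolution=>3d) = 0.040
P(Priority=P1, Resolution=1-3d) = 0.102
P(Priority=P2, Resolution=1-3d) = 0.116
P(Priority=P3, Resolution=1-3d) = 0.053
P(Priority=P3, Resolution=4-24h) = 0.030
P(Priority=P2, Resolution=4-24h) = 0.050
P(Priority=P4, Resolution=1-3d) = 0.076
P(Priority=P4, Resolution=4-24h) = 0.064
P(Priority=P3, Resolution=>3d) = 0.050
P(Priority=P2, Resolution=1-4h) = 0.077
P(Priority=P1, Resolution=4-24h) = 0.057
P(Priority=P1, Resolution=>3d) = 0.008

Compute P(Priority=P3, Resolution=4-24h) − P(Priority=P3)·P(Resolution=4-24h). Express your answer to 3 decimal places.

P(Priority=P3) = 0.115 + 0.030 + 0.053 + 0.050 = 0.248.
P(Resolution=4-24h) = 0.057 + 0.050 + 0.030 + 0.064 = 0.201.
P(Priority=P3, Resolution=4-24h) − P(Priority=P3)P(Resolution=4-24h) = 0.030 − 0.248×0.201 = -0.020.

-0.020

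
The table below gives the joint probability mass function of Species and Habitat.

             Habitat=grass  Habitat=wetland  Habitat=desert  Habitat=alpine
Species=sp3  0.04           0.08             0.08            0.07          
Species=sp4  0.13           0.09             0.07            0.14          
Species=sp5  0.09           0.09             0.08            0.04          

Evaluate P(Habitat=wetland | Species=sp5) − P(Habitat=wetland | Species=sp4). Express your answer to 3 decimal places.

0.091

P(Species=sp5) = 0.09 + 0.09 + 0.08 + 0.04 = 0.30; P(Habitat=wetland | Species=sp5) = 0.09/0.30 = 0.3000.
P(Species=sp4) = 0.13 + 0.09 + 0.07 + 0.14 = 0.43; P(Habitat=wetland | Species=sp4) = 0.09/0.43 = 0.2093.
Difference = 0.091.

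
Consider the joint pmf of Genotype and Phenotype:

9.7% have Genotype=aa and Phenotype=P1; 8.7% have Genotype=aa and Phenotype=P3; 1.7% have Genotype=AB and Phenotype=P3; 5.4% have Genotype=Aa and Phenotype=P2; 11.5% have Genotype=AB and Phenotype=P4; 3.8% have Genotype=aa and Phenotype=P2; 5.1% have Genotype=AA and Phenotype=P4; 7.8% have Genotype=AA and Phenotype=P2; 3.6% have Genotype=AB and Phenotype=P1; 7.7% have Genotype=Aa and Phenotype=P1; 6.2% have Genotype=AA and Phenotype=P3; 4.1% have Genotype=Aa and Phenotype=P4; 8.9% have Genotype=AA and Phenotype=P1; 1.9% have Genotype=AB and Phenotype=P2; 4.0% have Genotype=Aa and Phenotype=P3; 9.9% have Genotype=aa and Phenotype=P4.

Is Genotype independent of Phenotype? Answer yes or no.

no

P(Genotype=AB) = 0.187 and P(Phenotype=P4) = 0.306, so their product is 0.05722, but P(Genotype=AB, Phenotype=P4) = 0.115. Since these differ, Genotype and Phenotype are not independent.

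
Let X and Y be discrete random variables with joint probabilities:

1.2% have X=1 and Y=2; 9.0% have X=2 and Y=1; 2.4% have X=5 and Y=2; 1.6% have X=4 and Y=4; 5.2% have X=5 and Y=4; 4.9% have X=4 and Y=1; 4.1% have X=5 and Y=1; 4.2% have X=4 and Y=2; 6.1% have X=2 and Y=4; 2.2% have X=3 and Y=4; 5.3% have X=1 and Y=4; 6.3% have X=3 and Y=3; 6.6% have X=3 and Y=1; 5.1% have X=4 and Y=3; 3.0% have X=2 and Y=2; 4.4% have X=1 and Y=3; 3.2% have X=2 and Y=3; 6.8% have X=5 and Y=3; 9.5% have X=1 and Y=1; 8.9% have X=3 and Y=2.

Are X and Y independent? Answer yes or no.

no

P(X=3) = 0.240 and P(Y=2) = 0.197, so their product is 0.04728, but P(X=3, Y=2) = 0.089. Since these differ, X and Y are not independent.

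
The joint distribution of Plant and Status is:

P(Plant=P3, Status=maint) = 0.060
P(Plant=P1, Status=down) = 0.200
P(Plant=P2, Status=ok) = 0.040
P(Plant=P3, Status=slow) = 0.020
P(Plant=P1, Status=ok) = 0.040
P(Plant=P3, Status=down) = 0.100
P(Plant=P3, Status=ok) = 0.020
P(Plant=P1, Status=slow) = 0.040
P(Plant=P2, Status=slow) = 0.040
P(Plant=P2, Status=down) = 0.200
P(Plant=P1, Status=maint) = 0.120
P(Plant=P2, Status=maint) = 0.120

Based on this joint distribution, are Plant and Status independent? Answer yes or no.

yes

Every cell satisfies P(Plant,Status) = P(Plant)·P(Status). For instance P(Plant=P1) = 0.400, P(Status=maint) = 0.300, and 0.400×0.300 = 0.120 matches the joint entry. So Plant and Status are independent.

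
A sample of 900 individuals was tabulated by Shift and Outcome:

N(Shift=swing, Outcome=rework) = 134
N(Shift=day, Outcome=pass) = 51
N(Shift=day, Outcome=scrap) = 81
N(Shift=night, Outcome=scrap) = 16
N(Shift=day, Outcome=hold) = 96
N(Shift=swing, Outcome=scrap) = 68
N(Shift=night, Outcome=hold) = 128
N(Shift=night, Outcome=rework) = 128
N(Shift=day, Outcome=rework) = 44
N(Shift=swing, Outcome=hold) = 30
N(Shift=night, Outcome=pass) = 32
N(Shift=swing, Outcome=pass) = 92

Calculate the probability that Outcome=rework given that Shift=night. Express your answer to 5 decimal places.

Total with Shift=night: 32 + 128 + 16 + 128 = 304.
P(Outcome=rework | Shift=night) = 128/304 = 0.42105.

0.42105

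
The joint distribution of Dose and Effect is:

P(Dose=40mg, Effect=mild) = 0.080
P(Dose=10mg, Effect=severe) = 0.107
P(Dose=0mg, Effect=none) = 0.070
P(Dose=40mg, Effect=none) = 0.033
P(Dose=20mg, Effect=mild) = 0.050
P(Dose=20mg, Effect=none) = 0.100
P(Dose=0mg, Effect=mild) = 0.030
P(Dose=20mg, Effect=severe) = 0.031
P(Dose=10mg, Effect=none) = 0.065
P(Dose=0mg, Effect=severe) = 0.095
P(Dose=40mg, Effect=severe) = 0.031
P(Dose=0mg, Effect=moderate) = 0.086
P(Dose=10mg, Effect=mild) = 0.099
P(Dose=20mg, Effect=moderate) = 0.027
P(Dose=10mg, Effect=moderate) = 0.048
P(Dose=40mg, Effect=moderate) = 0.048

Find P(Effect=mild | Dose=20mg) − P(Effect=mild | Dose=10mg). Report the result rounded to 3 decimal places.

P(Dose=20mg) = 0.100 + 0.050 + 0.027 + 0.031 = 0.208; P(Effect=mild | Dose=20mg) = 0.050/0.208 = 0.2404.
P(Dose=10mg) = 0.065 + 0.099 + 0.048 + 0.107 = 0.319; P(Effect=mild | Dose=10mg) = 0.099/0.319 = 0.3103.
Difference = -0.070.

-0.070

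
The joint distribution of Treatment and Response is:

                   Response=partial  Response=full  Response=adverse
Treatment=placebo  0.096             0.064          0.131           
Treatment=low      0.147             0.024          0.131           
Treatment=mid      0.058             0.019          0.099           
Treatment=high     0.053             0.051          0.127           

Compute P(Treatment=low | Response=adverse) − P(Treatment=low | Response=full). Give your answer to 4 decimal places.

P(Response=adverse) = 0.131 + 0.131 + 0.099 + 0.127 = 0.488; P(Treatment=low | Response=adverse) = 0.131/0.488 = 0.26844.
P(Response=full) = 0.064 + 0.024 + 0.019 + 0.051 = 0.158; P(Treatment=low | Response=full) = 0.024/0.158 = 0.15190.
Difference = 0.1165.

0.1165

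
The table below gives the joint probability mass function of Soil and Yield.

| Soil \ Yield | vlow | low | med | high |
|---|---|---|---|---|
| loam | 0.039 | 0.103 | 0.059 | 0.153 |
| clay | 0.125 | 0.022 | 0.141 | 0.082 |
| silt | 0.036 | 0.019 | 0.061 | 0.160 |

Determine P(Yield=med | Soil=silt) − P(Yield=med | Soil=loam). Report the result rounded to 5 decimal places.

0.05435

P(Soil=silt) = 0.036 + 0.019 + 0.061 + 0.160 = 0.276; P(Yield=med | Soil=silt) = 0.061/0.276 = 0.221014.
P(Soil=loam) = 0.039 + 0.103 + 0.059 + 0.153 = 0.354; P(Yield=med | Soil=loam) = 0.059/0.354 = 0.166667.
Difference = 0.05435.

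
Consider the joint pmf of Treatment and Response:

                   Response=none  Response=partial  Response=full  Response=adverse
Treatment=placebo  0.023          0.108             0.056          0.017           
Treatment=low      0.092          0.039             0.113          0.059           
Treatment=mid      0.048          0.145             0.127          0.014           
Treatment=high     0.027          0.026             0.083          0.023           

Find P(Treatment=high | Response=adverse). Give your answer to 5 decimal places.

0.20354

P(Response=adverse) = 0.017 + 0.059 + 0.014 + 0.023 = 0.113.
P(Treatment=high | Response=adverse) = 0.023/0.113 = 0.20354.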